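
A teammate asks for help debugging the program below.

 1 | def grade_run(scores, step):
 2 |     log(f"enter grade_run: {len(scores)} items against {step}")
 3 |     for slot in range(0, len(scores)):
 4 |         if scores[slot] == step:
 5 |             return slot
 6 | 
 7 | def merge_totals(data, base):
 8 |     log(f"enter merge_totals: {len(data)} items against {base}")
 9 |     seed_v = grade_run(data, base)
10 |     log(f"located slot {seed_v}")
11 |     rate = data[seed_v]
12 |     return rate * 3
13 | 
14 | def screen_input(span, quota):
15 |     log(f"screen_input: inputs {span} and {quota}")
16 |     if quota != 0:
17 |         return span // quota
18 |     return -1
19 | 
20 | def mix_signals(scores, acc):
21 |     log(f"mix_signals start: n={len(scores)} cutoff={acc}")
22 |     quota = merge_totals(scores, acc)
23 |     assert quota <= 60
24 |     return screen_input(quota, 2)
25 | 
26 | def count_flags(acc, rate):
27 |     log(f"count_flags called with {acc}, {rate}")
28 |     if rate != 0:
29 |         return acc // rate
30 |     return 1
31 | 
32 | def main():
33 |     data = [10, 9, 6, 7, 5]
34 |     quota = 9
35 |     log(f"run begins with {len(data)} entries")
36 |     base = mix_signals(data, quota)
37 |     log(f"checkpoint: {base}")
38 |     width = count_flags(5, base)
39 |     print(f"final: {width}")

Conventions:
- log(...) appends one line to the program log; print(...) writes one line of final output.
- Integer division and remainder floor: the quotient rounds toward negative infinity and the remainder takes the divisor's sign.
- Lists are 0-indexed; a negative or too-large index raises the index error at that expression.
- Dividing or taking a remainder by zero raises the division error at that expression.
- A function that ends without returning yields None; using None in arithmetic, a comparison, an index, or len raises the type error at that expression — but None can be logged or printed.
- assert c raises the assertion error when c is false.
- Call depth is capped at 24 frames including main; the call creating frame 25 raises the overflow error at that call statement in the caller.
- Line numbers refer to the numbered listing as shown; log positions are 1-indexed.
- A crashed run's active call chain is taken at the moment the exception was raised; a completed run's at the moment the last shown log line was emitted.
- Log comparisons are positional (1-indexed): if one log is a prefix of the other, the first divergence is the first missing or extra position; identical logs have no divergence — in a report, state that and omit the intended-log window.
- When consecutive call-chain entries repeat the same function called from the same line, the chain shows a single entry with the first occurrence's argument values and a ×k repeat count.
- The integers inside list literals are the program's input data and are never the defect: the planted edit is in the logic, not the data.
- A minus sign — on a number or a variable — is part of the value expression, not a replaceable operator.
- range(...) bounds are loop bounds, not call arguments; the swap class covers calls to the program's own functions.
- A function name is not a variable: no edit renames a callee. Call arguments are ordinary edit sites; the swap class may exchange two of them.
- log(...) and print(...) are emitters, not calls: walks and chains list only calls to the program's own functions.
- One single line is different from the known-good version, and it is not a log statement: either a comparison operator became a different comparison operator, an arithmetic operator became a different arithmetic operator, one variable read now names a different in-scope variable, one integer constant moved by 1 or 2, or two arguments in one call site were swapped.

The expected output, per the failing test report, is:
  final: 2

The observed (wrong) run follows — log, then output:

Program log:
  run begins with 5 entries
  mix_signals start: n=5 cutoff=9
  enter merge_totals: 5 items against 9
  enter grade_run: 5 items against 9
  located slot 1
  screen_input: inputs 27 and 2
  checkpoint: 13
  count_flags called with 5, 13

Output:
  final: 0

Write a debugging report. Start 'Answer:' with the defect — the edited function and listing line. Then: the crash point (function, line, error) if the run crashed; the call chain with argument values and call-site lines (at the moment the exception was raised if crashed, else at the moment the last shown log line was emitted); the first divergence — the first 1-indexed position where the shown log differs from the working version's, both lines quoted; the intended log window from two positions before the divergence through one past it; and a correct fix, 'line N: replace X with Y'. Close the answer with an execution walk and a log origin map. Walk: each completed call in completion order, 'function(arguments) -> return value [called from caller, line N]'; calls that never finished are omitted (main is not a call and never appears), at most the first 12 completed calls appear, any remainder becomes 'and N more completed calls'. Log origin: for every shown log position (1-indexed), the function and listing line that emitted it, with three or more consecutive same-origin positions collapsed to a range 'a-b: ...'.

Answer: the defect is in main at line 38.
Key observation: The log first diverges at position 8: the faulty run prints 'count_flags called with 5, 13' where the working version prints 'count_flags called with 13, 5'.
Call chain: main -> count_flags(5, 13) (called at line 38).
First divergence: at position 8 the run shows 'count_flags called with 5, 13' where the working version logs 'count_flags called with 13, 5'.
Intended log window:
  6: screen_input: inputs 27 and 2
  7: checkpoint: 13
  8: count_flags called with 13, 5
Execution walk:
  grade_run([10, 9, 6, 7, 5], 9) -> 1  [called from merge_totals, line 9]
  merge_totals([10, 9, 6, 7, 5], 9) -> 27  [called from mix_signals, line 22]
  screen_input(27, 2) -> 13  [called from mix_signals, line 24]
  mix_signals([10, 9, 6, 7, 5], 9) -> 13  [called from main, line 36]
  count_flags(5, 13) -> 0  [called from main, line 38]
Log line origins:
  1 — main, line 35
  2 — mix_signals, line 21
  3 — merge_totals, line 8
  4 — grade_run, line 2
  5 — merge_totals, line 10
  6 — screen_input, line 15
  7 — main, line 37
  8 — count_flags, line 27
A correct fix: line 38: replace `count_flags(5, base)` with `count_flags(base, 5)`.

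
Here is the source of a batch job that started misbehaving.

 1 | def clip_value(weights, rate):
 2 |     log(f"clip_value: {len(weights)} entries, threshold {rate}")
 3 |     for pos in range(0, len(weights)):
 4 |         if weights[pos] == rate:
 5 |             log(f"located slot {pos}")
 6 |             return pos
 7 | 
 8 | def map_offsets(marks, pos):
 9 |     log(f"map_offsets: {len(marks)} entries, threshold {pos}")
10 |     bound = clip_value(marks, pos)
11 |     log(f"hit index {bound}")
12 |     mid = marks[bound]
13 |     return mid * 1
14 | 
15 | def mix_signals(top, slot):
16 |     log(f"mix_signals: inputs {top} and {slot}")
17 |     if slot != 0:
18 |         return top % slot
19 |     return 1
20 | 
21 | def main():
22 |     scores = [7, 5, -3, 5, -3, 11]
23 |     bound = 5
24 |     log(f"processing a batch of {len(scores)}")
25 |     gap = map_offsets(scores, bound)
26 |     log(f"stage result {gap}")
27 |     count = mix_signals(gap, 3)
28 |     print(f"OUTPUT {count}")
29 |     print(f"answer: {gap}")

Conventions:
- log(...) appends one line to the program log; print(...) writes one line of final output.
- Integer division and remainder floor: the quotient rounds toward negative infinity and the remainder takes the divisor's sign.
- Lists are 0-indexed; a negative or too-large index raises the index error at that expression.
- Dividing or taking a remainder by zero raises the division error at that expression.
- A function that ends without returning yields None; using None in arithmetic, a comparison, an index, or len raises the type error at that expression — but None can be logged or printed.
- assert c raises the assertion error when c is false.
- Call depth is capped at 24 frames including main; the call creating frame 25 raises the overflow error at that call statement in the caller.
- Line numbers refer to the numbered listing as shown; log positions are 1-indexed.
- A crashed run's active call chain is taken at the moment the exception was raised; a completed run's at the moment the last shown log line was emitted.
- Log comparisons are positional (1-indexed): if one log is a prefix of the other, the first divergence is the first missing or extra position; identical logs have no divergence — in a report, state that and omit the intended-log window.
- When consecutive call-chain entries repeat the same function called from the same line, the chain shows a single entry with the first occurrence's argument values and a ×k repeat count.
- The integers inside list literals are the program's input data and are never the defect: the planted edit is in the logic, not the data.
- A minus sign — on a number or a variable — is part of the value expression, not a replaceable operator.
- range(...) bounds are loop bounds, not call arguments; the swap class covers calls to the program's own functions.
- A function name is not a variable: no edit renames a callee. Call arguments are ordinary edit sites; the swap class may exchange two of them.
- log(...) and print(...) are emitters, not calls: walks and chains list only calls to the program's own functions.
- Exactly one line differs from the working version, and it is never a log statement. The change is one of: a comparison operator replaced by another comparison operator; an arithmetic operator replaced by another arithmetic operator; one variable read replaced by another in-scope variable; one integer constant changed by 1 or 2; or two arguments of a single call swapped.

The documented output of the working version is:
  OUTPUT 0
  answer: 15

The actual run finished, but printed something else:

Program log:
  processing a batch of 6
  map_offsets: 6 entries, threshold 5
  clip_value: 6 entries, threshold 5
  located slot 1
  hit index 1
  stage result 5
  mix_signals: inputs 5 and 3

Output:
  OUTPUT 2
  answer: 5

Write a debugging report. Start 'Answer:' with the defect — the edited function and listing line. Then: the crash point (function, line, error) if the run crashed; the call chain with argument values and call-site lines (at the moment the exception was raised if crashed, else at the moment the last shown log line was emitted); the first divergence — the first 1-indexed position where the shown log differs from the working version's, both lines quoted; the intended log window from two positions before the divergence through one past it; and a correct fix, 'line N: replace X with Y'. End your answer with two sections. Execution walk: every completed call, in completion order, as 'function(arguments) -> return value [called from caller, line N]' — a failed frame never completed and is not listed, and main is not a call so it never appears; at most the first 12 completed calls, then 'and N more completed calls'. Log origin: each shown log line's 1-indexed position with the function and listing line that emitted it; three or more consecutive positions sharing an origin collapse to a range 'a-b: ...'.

Answer: the defect is in map_offsets at line 13.
The tell: Log line 6 is where behavior first shows: 'stage result 5' appears instead of 'stage result 15'.
Call chain: main -> mix_signals(5, 3) (called at line 27).
First divergence: position 6 — shown 'stage result 5', intended 'stage result 15'.
Intended log window:
  4: located slot 1
  5: hit index 1
  6: stage result 15
  7: mix_signals: inputs 15 and 3
Execution walk:
  clip_value([7, 5, -3, 5, -3, 11], 5) -> 1  [called from map_offsets, line 10]
  map_offsets([7, 5, -3, 5, -3, 11], 5) -> 5  [called from main, line 25]
  mix_signals(5, 3) -> 2  [called from main, line 27]
Origin of each log line:
  1 — main, line 24
  2 — map_offsets, line 9
  3 — clip_value, line 2
  4 — clip_value, line 5
  5 — map_offsets, line 11
  6 — main, line 26
  7 — mix_signals, line 16
A correct fix: line 13: replace `1` with `3`.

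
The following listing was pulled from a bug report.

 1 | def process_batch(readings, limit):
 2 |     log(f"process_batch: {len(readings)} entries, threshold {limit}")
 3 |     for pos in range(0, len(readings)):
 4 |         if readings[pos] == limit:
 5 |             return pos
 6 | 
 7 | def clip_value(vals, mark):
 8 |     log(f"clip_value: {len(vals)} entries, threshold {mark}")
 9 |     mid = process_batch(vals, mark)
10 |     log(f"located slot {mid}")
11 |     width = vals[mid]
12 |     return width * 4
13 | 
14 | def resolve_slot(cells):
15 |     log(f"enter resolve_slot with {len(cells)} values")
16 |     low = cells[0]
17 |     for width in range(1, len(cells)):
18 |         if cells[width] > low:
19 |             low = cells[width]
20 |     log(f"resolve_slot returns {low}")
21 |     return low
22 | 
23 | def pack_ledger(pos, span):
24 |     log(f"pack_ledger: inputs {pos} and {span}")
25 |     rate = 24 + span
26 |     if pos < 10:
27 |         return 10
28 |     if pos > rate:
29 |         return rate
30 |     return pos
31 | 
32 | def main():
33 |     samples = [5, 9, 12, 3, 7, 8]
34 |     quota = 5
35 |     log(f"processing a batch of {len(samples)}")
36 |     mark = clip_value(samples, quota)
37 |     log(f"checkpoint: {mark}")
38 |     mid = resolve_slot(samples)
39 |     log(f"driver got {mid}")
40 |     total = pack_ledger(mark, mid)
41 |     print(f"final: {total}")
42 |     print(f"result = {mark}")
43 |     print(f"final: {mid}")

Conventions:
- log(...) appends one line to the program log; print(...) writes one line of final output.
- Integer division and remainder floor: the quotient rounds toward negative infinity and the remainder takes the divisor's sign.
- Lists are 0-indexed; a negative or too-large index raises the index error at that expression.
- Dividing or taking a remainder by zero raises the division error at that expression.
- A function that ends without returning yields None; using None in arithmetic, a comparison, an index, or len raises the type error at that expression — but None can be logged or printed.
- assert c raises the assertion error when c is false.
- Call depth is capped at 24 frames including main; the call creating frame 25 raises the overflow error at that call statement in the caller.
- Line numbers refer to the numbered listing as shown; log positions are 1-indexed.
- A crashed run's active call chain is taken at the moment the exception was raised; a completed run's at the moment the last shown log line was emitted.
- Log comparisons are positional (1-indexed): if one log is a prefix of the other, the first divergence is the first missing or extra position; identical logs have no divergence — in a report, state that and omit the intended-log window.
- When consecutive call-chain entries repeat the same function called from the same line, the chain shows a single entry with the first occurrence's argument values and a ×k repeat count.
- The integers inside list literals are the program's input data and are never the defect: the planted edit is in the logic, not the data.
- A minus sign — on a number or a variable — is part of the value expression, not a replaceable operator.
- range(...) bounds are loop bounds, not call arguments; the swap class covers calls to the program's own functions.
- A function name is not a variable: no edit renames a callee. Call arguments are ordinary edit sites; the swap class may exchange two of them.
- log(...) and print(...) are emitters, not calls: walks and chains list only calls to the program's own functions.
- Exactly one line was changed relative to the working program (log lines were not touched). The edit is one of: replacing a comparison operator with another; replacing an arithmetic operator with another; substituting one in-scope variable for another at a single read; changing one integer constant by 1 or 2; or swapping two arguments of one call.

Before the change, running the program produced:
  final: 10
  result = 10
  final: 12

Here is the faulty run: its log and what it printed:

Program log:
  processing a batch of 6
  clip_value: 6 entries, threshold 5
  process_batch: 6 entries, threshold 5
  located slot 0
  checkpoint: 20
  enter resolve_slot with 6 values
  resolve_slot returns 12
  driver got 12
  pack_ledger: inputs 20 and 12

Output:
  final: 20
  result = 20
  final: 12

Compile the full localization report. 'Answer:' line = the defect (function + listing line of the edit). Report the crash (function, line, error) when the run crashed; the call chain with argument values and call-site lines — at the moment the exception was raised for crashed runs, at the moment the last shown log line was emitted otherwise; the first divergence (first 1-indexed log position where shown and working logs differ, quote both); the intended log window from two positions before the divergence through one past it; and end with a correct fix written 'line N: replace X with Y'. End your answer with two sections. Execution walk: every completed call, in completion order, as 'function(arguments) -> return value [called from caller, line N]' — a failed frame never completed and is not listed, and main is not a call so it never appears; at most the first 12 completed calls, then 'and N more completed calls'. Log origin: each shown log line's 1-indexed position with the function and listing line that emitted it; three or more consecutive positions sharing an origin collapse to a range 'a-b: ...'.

Answer: the defect is in clip_value at line 12.
Key fact: The earliest visible damage is log position 5 — 'checkpoint: 20' rather than the intended 'checkpoint: 10'.
Call chain: main -> pack_ledger(20, 12) (called at line 40).
First divergence: position 5 — the shown line 'checkpoint: 20' should read 'checkpoint: 10'.
Intended log window:
  3: process_batch: 6 entries, threshold 5
  4: located slot 0
  5: checkpoint: 10
  6: enter resolve_slot with 6 values
Execution walk:
  process_batch([5, 9, 12, 3, 7, 8], 5) -> 0  [called from clip_value, line 9]
  clip_value([5, 9, 12, 3, 7, 8], 5) -> 20  [called from main, line 36]
  resolve_slot([5, 9, 12, 3, 7, 8]) -> 12  [called from main, line 38]
  pack_ledger(20, 12) -> 20  [called from main, line 40]
Origin of each log line:
  1: from main, line 35
  2: from clip_value, line 8
  3: from process_batch, line 2
  4: from clip_value, line 10
  5: from main, line 37
  6: from resolve_slot, line 15
  7: from resolve_slot, line 20
  8: from main, line 39
  9: from pack_ledger, line 24
A correct fix: line 12: replace `4` with `2`.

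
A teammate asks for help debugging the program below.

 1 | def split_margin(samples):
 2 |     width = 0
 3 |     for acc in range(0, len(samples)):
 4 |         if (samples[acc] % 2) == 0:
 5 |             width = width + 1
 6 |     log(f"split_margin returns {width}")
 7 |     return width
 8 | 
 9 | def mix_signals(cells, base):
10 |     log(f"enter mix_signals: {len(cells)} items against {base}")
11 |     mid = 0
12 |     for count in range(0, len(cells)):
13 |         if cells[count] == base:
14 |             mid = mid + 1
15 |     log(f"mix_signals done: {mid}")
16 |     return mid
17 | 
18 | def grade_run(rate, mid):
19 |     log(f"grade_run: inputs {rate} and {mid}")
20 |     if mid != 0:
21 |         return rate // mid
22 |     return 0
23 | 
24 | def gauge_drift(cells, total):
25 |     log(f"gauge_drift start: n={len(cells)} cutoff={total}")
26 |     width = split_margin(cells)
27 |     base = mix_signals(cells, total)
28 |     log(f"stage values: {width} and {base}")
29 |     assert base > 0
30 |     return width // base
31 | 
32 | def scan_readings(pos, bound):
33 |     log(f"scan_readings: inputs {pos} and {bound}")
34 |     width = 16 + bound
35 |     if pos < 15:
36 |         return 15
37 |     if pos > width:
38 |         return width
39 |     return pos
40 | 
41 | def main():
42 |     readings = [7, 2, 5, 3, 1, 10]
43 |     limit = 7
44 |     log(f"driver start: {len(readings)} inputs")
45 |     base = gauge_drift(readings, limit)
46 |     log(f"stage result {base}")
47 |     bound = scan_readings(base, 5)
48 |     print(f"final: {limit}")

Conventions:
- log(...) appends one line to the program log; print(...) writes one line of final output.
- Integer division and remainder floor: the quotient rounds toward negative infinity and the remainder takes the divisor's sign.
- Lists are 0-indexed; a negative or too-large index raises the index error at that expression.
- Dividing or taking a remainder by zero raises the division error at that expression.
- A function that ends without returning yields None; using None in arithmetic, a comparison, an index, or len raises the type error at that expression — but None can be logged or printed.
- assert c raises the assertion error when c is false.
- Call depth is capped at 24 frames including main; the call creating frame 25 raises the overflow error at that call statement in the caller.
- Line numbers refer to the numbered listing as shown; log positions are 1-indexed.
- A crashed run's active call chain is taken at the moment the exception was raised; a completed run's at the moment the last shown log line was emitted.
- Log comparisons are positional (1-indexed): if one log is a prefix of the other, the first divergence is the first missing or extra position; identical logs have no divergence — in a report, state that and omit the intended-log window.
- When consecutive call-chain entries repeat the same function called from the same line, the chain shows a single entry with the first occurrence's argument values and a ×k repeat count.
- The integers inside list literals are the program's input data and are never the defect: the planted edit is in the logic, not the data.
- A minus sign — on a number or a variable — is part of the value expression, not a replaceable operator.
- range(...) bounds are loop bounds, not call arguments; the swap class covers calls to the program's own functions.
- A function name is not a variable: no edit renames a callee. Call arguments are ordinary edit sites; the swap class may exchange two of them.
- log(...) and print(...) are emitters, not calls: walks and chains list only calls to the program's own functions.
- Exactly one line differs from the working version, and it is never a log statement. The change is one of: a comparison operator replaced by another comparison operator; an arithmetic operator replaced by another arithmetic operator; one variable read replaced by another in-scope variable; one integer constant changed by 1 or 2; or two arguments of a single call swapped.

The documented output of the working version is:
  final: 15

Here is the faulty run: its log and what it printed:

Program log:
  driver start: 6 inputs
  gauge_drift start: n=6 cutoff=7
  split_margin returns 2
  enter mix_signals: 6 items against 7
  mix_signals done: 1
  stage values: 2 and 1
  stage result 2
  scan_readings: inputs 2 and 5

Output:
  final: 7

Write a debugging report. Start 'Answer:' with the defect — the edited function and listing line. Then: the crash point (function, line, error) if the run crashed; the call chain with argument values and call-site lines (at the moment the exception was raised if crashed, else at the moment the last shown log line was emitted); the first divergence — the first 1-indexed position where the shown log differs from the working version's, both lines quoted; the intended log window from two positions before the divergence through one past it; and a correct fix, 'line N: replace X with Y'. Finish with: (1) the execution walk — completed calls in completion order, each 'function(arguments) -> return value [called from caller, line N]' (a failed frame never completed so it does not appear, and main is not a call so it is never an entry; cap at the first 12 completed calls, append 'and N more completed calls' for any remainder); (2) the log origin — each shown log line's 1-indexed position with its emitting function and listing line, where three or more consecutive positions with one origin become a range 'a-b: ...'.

Answer: the defect is in main at line 48.
The tell: The logs agree in full; only the final output differs.
Call chain: main -> scan_readings(2, 5) (called at line 47).
First divergence: none (the log streams are identical).
Execution walk:
  split_margin([7, 2, 5, 3, 1, 10]) -> 2  [called from gauge_drift, line 26]
  mix_signals([7, 2, 5, 3, 1, 10], 7) -> 1  [called from gauge_drift, line 27]
  gauge_drift([7, 2, 5, 3, 1, 10], 7) -> 2  [called from main, line 45]
  scan_readings(2, 5) -> 15  [called from main, line 47]
Log line origins:
  1: from main, line 44
  2: from gauge_drift, line 25
  3: from split_margin, line 6
  4: from mix_signals, line 10
  5: from mix_signals, line 15
  6: from gauge_drift, line 28
  7: from main, line 46
  8: from scan_readings, line 33
A correct fix: line 48: replace `limit` with `bound`.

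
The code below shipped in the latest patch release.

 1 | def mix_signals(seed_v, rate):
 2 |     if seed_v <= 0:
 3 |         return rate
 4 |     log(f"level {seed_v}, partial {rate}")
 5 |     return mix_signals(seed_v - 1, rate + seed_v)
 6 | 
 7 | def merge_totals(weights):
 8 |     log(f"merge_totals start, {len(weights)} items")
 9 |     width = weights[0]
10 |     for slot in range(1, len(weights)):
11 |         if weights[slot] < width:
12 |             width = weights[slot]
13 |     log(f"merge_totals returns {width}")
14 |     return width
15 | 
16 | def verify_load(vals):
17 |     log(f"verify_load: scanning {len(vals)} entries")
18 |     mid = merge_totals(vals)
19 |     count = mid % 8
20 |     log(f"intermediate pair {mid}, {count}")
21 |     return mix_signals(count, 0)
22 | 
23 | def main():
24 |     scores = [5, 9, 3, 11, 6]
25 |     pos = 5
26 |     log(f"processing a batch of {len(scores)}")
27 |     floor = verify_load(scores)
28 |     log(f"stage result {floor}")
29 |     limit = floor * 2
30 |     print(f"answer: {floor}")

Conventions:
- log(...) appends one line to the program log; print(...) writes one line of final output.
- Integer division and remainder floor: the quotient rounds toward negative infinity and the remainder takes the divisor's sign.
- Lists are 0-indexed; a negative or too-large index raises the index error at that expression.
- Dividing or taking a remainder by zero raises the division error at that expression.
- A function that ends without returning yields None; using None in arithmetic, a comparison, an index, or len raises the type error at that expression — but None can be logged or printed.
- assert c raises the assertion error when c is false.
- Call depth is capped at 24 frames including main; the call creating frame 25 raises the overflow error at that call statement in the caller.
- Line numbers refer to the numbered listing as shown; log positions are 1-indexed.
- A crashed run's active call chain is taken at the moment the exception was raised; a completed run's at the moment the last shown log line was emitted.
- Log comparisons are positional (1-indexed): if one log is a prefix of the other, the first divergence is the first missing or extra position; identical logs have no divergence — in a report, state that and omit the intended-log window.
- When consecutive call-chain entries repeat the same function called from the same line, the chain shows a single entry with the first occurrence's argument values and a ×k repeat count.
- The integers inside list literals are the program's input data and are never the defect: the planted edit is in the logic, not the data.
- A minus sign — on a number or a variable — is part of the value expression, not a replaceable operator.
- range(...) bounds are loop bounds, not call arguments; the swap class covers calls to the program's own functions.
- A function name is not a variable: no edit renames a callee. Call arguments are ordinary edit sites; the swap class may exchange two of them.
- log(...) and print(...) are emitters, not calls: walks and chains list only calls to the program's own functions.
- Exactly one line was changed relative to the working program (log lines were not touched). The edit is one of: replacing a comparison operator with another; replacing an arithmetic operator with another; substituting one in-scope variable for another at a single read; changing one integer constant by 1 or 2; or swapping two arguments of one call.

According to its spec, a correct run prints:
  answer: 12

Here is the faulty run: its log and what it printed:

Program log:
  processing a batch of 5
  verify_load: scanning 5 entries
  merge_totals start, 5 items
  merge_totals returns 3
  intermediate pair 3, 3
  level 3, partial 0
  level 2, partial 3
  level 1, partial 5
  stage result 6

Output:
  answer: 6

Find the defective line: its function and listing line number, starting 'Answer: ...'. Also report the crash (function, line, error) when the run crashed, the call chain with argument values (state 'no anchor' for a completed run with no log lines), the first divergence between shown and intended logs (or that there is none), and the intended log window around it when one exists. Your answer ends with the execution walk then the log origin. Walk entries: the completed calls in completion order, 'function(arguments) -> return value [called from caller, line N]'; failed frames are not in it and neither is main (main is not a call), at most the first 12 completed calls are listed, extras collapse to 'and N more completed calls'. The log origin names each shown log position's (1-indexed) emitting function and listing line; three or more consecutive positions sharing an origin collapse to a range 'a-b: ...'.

Answer: the defect is in main at line 30.
Key observation: Log streams are identical — the defect surfaces only in the printed output.
Call chain: main.
First divergence: none (the log streams are identical).
Execution walk:
  merge_totals([5, 9, 3, 11, 6]) -> 3  [called from verify_load, line 18]
  mix_signals(0, 6) -> 6  [called from mix_signals, line 5]
  mix_signals(1, 5) -> 6  [called from mix_signals, line 5]
  mix_signals(2, 3) -> 6  [called from mix_signals, line 5]
  mix_signals(3, 0) -> 6  [called from verify_load, line 21]
  verify_load([5, 9, 3, 11, 6]) -> 6  [called from main, line 27]
Origin of each log line:
  1: logged in main at line 26
  2: logged in verify_load at line 17
  3: logged in merge_totals at line 8
  4: logged in merge_totals at line 13
  5: logged in verify_load at line 20
  6-8: logged in mix_signals at line 4
  9: logged in main at line 28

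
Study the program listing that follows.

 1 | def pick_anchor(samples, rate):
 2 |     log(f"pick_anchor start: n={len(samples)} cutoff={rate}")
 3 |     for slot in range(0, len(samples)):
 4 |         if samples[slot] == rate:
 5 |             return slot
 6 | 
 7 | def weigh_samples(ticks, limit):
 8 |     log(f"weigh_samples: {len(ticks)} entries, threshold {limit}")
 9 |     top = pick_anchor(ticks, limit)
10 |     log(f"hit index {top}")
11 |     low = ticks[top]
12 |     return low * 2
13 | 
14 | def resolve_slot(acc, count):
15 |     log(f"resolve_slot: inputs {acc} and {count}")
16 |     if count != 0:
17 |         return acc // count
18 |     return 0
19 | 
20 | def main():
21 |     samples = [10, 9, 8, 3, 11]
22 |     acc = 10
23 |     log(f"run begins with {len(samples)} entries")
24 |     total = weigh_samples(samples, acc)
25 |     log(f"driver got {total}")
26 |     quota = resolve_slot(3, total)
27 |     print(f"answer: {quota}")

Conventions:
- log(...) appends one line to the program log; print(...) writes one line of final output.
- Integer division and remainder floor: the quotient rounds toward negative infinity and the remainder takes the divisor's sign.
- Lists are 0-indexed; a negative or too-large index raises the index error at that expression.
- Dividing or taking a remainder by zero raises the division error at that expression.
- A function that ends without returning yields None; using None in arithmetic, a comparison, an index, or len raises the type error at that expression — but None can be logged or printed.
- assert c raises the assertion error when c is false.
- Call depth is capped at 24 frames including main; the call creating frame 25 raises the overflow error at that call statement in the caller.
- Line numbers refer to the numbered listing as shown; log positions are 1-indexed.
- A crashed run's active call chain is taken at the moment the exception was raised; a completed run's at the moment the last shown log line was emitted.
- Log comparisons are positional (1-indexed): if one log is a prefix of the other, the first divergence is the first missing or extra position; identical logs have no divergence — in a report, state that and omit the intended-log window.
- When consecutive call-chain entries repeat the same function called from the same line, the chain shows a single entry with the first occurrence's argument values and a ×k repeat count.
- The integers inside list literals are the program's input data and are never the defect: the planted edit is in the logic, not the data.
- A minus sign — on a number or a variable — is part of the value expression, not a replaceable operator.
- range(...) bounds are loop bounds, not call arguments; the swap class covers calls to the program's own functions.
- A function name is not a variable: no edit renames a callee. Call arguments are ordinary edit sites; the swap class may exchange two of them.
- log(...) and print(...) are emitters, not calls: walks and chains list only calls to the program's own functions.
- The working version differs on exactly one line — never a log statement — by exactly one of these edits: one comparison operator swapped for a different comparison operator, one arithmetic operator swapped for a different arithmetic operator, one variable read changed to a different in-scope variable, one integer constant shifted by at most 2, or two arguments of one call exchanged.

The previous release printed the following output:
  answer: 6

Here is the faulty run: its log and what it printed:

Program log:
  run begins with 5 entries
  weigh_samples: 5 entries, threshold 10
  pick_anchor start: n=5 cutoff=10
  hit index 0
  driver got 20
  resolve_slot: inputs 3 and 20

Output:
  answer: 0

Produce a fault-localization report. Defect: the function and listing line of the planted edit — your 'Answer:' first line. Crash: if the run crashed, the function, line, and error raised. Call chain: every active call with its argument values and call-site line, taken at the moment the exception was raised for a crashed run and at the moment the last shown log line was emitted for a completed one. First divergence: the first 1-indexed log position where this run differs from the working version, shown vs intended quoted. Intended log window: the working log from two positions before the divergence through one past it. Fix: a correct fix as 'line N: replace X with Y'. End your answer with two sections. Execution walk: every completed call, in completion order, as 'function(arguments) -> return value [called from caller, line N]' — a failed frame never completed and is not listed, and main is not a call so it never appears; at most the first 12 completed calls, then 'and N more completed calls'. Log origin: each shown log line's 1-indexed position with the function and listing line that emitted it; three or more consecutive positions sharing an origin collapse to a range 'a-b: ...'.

Answer: the defect is in main at line 26.
Key fact: At log position 6 the runs split — shown 'resolve_slot: inputs 3 and 20', but the working version logs 'resolve_slot: inputs 20 and 3'.
Call chain: main -> resolve_slot(3, 20) (called at line 26).
First divergence: position 6; shown 'resolve_slot: inputs 3 and 20' vs intended 'resolve_slot: inputs 20 and 3'.
Intended log window:
  4: hit index 0
  5: driver got 20
  6: resolve_slot: inputs 20 and 3
Execution walk:
  pick_anchor([10, 9, 8, 3, 11], 10) -> 0  [called from weigh_samples, line 9]
  weigh_samples([10, 9, 8, 3, 11], 10) -> 20  [called from main, line 24]
  resolve_slot(3, 20) -> 0  [called from main, line 26]
Origin of each log line:
  1: from main, line 23
  2: from weigh_samples, line 8
  3: from pick_anchor, line 2
  4: from weigh_samples, line 10
  5: from main, line 25
  6: from resolve_slot, line 15
A correct fix: line 26: replace `resolve_slot(3, total)` with `resolve_slot(total, 3)`.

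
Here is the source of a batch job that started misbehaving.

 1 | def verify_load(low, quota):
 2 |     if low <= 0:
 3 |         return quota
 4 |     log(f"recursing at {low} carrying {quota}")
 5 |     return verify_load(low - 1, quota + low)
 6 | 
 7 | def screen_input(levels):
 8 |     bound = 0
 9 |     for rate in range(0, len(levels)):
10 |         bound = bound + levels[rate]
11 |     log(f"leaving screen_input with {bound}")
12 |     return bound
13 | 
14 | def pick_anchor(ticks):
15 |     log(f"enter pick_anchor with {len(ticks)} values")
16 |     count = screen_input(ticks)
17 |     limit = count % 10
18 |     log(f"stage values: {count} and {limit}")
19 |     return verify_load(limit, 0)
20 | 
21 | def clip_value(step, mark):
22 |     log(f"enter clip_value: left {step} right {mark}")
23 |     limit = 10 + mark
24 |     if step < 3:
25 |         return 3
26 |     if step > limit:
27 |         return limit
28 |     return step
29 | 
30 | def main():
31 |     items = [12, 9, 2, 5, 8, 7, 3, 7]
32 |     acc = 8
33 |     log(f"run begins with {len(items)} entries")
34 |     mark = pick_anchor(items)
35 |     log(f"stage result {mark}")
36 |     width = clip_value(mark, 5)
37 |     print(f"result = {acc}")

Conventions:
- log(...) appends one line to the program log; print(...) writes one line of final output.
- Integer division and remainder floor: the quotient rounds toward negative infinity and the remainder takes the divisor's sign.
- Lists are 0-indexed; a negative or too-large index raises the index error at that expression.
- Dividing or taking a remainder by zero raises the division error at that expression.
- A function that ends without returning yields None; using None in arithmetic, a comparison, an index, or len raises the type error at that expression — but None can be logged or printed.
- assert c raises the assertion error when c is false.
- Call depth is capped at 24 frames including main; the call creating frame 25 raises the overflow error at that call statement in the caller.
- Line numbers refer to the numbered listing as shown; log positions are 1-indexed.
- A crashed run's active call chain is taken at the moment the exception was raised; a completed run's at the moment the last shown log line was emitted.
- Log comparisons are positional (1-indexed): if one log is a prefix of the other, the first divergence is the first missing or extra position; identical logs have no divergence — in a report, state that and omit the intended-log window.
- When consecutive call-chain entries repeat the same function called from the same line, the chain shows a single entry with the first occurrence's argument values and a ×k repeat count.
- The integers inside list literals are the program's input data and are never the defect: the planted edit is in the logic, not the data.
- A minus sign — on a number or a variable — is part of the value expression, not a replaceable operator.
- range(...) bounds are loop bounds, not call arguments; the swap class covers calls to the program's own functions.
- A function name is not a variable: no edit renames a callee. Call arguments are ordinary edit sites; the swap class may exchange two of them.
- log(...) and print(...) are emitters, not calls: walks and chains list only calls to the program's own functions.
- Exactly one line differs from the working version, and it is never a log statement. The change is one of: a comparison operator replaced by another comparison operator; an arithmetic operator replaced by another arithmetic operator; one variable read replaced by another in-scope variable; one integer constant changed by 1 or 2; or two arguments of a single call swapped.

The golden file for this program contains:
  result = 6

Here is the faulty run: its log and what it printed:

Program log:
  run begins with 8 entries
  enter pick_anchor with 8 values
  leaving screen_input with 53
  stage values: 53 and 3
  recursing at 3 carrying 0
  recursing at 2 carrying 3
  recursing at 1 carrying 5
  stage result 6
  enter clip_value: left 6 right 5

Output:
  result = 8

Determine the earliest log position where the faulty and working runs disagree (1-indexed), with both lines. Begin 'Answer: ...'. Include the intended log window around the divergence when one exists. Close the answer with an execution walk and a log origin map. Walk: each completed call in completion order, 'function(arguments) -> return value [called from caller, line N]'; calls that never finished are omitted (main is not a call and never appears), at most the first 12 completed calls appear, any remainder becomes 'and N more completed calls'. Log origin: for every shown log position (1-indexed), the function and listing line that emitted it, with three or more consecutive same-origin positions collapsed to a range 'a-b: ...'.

Answer: none; the two logs match at every position.
Execution walk:
  screen_input([12, 9, 2, 5, 8, 7, 3, 7]) -> 53  [called from pick_anchor, line 16]
  verify_load(0, 6) -> 6  [called from verify_load, line 5]
  verify_load(1, 5) -> 6  [called from verify_load, line 5]
  verify_load(2, 3) -> 6  [called from verify_load, line 5]
  verify_load(3, 0) -> 6  [called from pick_anchor, line 19]
  pick_anchor([12, 9, 2, 5, 8, 7, 3, 7]) -> 6  [called from main, line 34]
  clip_value(6, 5) -> 6  [called from main, line 36]
Log origins:
  1: from main, line 33
  2: from pick_anchor, line 15
  3: from screen_input, line 11
  4: from pick_anchor, line 18
  5-7: from verify_load, line 4
  8: from main, line 35
  9: from clip_value, line 22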